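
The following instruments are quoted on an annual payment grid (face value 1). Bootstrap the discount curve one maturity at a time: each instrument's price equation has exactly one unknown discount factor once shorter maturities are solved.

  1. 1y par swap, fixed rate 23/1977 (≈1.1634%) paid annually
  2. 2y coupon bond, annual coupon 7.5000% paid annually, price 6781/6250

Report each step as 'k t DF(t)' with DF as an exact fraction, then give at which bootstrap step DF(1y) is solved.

1 1 1977/2000
2 2 9403/10000
DF(1y) is solved at step 1

step 1 [1y] swap r/1=23/1977: DF=(1 − 23/1977·(0))/(1+23/1977) = 1977/2000 ≈ 0.988500
step 2 [2y] bond c/1=3/40: DF=(6781/6250 − 3/40·(0.988500))/(1+3/40) = 9403/10000 ≈ 0.940300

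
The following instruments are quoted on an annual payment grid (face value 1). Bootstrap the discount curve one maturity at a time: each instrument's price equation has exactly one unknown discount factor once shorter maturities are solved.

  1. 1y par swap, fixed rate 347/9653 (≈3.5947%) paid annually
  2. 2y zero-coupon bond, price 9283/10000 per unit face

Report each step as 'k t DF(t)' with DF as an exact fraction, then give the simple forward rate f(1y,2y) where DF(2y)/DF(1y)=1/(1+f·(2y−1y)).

step 1 [1y] swap r/1=347/9653: DF=(1 − 347/9653·(0))/(1+347/9653) = 9653/10000 ≈ 0.965300
step 2 [2y] zero: DF = P = 9283/10000 ≈ 0.928300

1 1 9653/10000
2 2 9283/10000
f(1y,2y) = ((9653/10000)/(9283/10000) − 1)/(1) = 370/9283 ≈ 3.9858%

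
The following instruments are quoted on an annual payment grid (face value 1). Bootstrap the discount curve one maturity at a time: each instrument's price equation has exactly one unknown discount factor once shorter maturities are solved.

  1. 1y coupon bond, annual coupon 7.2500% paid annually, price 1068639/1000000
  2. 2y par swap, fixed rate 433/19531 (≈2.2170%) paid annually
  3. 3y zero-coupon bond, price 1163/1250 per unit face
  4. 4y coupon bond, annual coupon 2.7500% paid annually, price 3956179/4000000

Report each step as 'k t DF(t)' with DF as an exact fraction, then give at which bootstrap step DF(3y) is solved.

step 1 [1y] bond c/1=29/400: DF=(1068639/1000000 − 29/400·(0))/(1+29/400) = 2491/2500 ≈ 0.996400
step 2 [2y] swap r/1=433/19531: DF=(1 − 433/19531·(0.996400))/(1+433/19531) = 9567/10000 ≈ 0.956700
step 3 [3y] zero: DF = P = 1163/1250 ≈ 0.930400
step 4 [4y] bond c/1=11/400: DF=(3956179/4000000 − 11/400·(0.996400+0.956700+0.930400))/(1+11/400) = 4427/5000 ≈ 0.885400

1 1 2491/2500
2 2 9567/10000
3 3 1163/1250
4 4 4427/5000
DF(3y) is solved at step 3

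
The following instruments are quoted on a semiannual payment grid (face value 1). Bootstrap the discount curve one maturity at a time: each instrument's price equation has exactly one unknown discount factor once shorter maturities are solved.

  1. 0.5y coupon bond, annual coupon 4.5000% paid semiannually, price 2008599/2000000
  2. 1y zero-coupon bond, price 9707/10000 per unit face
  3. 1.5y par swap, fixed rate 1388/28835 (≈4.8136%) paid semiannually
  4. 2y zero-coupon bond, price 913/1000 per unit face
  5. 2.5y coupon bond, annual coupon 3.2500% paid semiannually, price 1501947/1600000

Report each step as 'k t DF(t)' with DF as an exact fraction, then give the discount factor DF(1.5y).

1 1/2 4911/5000
2 1 9707/10000
3 3/2 4653/5000
4 2 913/1000
5 5/2 863/1000
DF(1.5y) = 4653/5000 ≈ 0.930600

step 1 [0.5y] bond c/2=9/400: DF=(2008599/2000000 − 9/400·(0))/(1+9/400) = 4911/5000 ≈ 0.982200
step 2 [1y] zero: DF = P = 9707/10000 ≈ 0.970700
step 3 [1.5y] swap r/2=694/28835: DF=(1 − 694/28835·(0.982200+0.970700))/(1+694/28835) = 4653/5000 ≈ 0.930600
step 4 [2y] zero: DF = P = 913/1000 ≈ 0.913000
step 5 [2.5y] bond c/2=13/800: DF=(1501947/1600000 − 13/800·(0.982200+0.970700+0.930600+0.913000))/(1+13/800) = 863/1000 ≈ 0.863000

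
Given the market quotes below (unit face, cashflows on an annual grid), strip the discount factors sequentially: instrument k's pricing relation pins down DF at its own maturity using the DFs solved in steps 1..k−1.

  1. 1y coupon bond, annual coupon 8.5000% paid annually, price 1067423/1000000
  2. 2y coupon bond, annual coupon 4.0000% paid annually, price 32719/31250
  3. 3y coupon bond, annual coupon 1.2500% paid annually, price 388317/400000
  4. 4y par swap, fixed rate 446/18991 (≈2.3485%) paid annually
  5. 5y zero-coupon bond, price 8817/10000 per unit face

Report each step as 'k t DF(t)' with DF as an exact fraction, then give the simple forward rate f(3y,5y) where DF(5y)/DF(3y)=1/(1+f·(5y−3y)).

1 1 4919/5000
2 2 9689/10000
3 3 9347/10000
4 4 2277/2500
5 5 8817/10000
f(3y,5y) = ((9347/10000)/(8817/10000) − 1)/(2) = 265/8817 ≈ 3.0056%

step 1 [1y] bond c/1=17/200: DF=(1067423/1000000 − 17/200·(0))/(1+17/200) = 4919/5000 ≈ 0.983800
step 2 [2y] bond c/1=1/25: DF=(32719/31250 − 1/25·(0.983800))/(1+1/25) = 9689/10000 ≈ 0.968900
step 3 [3y] bond c/1=1/80: DF=(388317/400000 − 1/80·(0.983800+0.968900))/(1+1/80) = 9347/10000 ≈ 0.934700
step 4 [4y] swap r/1=446/18991: DF=(1 − 446/18991·(0.983800+0.968900+0.934700))/(1+446/18991) = 2277/2500 ≈ 0.910800
step 5 [5y] zero: DF = P = 8817/10000 ≈ 0.881700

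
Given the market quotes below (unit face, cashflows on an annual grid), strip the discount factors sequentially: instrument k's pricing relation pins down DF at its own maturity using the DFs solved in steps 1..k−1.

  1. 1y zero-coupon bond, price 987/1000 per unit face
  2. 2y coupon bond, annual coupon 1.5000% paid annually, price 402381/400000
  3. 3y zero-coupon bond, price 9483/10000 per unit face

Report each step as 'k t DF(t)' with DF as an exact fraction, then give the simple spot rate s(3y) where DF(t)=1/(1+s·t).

step 1 [1y] zero: DF = P = 987/1000 ≈ 0.987000
step 2 [2y] bond c/1=3/200: DF=(402381/400000 − 3/200·(0.987000))/(1+3/200) = 1953/2000 ≈ 0.976500
step 3 [3y] zero: DF = P = 9483/10000 ≈ 0.948300

1 1 987/1000
2 2 1953/2000
3 3 9483/10000
s(3y) = (1/(9483/10000) − 1)/(3) = 517/28449 ≈ 1.8173%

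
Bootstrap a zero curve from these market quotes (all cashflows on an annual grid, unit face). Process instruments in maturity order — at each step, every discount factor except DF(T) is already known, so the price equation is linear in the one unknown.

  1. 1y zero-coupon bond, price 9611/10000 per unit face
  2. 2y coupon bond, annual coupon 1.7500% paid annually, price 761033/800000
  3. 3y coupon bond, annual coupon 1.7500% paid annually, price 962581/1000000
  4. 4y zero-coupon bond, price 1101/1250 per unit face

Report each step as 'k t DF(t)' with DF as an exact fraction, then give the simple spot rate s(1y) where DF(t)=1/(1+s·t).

step 1 [1y] zero: DF = P = 9611/10000 ≈ 0.961100
step 2 [2y] bond c/1=7/400: DF=(761033/800000 − 7/400·(0.961100))/(1+7/400) = 574/625 ≈ 0.918400
step 3 [3y] bond c/1=7/400: DF=(962581/1000000 − 7/400·(0.961100+0.918400))/(1+7/400) = 9137/10000 ≈ 0.913700
step 4 [4y] zero: DF = P = 1101/1250 ≈ 0.880800

1 1 9611/10000
2 2 574/625
3 3 9137/10000
4 4 1101/1250
s(1y) = (1/(9611/10000) − 1)/(1) = 389/9611 ≈ 4.0474%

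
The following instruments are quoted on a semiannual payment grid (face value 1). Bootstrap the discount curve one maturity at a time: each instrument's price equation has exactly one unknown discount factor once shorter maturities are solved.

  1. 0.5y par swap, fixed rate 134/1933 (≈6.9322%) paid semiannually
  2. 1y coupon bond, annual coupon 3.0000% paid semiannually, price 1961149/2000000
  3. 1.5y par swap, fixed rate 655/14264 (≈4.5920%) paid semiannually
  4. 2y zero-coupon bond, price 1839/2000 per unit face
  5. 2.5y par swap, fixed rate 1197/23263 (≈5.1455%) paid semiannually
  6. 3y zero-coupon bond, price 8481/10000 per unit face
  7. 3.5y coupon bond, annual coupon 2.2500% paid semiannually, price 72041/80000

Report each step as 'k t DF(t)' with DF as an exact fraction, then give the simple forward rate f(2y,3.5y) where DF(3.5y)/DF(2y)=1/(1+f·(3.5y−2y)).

step 1 [0.5y] swap r/2=67/1933: DF=(1 − 67/1933·(0))/(1+67/1933) = 1933/2000 ≈ 0.966500
step 2 [1y] bond c/2=3/200: DF=(1961149/2000000 − 3/200·(0.966500))/(1+3/200) = 4759/5000 ≈ 0.951800
step 3 [1.5y] swap r/2=655/28528: DF=(1 − 655/28528·(0.966500+0.951800))/(1+655/28528) = 1869/2000 ≈ 0.934500
step 4 [2y] zero: DF = P = 1839/2000 ≈ 0.919500
step 5 [2.5y] swap r/2=1197/46526: DF=(1 − 1197/46526·(0.966500+0.951800+0.934500+0.919500))/(1+1197/46526) = 8803/10000 ≈ 0.880300
step 6 [3y] zero: DF = P = 8481/10000 ≈ 0.848100
step 7 [3.5y] bond c/2=9/800: DF=(72041/80000 − 9/800·(0.966500+0.951800+0.934500+0.919500+0.880300+0.848100))/(1+9/800) = 8293/10000 ≈ 0.829300

1 1/2 1933/2000
2 1 4759/5000
3 3/2 1869/2000
4 2 1839/2000
5 5/2 8803/10000
6 3 8481/10000
7 7/2 8293/10000
f(2y,3.5y) = ((1839/2000)/(8293/10000) − 1)/(3/2) = 1804/24879 ≈ 7.2511%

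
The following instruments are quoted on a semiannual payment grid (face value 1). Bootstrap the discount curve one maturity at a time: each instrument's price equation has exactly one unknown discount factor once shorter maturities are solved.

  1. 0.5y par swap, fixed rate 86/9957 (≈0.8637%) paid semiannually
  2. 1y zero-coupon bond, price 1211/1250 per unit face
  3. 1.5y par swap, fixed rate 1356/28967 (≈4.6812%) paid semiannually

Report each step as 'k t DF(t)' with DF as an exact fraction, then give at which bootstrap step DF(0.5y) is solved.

1 1/2 9957/10000
2 1 1211/1250
3 3/2 4661/5000
DF(0.5y) is solved at step 1

step 1 [0.5y] swap r/2=43/9957: DF=(1 − 43/9957·(0))/(1+43/9957) = 9957/10000 ≈ 0.995700
step 2 [1y] zero: DF = P = 1211/1250 ≈ 0.968800
step 3 [1.5y] swap r/2=678/28967: DF=(1 − 678/28967·(0.995700+0.968800))/(1+678/28967) = 4661/5000 ≈ 0.932200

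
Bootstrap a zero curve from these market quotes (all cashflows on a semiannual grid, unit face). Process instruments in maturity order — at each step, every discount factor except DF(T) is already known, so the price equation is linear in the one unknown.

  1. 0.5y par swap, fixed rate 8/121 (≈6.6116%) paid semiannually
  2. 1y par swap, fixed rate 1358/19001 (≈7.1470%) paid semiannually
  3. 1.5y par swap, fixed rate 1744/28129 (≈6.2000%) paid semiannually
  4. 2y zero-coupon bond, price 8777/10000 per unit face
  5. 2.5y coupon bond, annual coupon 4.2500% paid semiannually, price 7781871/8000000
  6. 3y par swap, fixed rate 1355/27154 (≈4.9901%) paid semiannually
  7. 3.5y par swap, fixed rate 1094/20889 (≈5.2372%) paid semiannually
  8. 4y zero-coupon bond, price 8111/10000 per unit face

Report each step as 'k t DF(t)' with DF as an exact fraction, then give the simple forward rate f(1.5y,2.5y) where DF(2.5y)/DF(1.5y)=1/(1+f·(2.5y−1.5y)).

step 1 [0.5y] swap r/2=4/121: DF=(1 − 4/121·(0))/(1+4/121) = 121/125 ≈ 0.968000
step 2 [1y] swap r/2=679/19001: DF=(1 − 679/19001·(0.968000))/(1+679/19001) = 9321/10000 ≈ 0.932100
step 3 [1.5y] swap r/2=872/28129: DF=(1 − 872/28129·(0.968000+0.932100))/(1+872/28129) = 1141/1250 ≈ 0.912800
step 4 [2y] zero: DF = P = 8777/10000 ≈ 0.877700
step 5 [2.5y] bond c/2=17/800: DF=(7781871/8000000 − 17/800·(0.968000+0.932100+0.912800+0.877700))/(1+17/800) = 8757/10000 ≈ 0.875700
step 6 [3y] swap r/2=1355/54308: DF=(1 − 1355/54308·(0.968000+0.932100+0.912800+0.877700+0.875700))/(1+1355/54308) = 1729/2000 ≈ 0.864500
step 7 [3.5y] swap r/2=547/20889: DF=(1 − 547/20889·(0.968000+0.932100+0.912800+0.877700+0.875700+0.864500))/(1+547/20889) = 8359/10000 ≈ 0.835900
step 8 [4y] zero: DF = P = 8111/10000 ≈ 0.811100

1 1/2 121/125
2 1 9321/10000
3 3/2 1141/1250
4 2 8777/10000
5 5/2 8757/10000
6 3 1729/2000
7 7/2 8359/10000
8 4 8111/10000
f(1.5y,2.5y) = ((1141/1250)/(8757/10000) − 1)/(1) = 53/1251 ≈ 4.2366%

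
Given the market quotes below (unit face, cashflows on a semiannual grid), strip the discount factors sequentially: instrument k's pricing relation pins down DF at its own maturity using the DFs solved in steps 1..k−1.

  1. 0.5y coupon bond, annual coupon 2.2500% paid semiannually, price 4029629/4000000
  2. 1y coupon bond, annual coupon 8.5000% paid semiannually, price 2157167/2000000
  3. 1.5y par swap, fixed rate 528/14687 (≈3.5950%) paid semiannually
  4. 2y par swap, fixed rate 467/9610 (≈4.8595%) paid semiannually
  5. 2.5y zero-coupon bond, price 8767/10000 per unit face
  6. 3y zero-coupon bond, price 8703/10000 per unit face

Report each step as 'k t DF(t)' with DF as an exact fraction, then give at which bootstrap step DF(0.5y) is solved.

step 1 [0.5y] bond c/2=9/800: DF=(4029629/4000000 − 9/800·(0))/(1+9/800) = 4981/5000 ≈ 0.996200
step 2 [1y] bond c/2=17/400: DF=(2157167/2000000 − 17/400·(0.996200))/(1+17/400) = 497/500 ≈ 0.994000
step 3 [1.5y] swap r/2=264/14687: DF=(1 − 264/14687·(0.996200+0.994000))/(1+264/14687) = 592/625 ≈ 0.947200
step 4 [2y] swap r/2=467/19220: DF=(1 − 467/19220·(0.996200+0.994000+0.947200))/(1+467/19220) = 4533/5000 ≈ 0.906600
step 5 [2.5y] zero: DF = P = 8767/10000 ≈ 0.876700
step 6 [3y] zero: DF = P = 8703/10000 ≈ 0.870300

1 1/2 4981/5000
2 1 497/500
3 3/2 592/625
4 2 4533/5000
5 5/2 8767/10000
6 3 8703/10000
DF(0.5y) is solved at step 1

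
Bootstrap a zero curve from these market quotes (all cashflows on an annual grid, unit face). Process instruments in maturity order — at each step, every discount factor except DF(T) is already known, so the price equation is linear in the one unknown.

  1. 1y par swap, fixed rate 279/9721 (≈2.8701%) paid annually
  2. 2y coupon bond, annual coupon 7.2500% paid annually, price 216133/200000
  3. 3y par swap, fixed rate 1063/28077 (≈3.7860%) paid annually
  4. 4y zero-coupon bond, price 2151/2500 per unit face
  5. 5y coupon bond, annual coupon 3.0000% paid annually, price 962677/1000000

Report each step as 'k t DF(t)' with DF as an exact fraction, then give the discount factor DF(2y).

1 1 9721/10000
2 2 9419/10000
3 3 8937/10000
4 4 2151/2500
5 5 4139/5000
DF(2y) = 9419/10000 ≈ 0.941900

step 1 [1y] swap r/1=279/9721: DF=(1 − 279/9721·(0))/(1+279/9721) = 9721/10000 ≈ 0.972100
step 2 [2y] bond c/1=29/400: DF=(216133/200000 − 29/400·(0.972100))/(1+29/400) = 9419/10000 ≈ 0.941900
step 3 [3y] swap r/1=1063/28077: DF=(1 − 1063/28077·(0.972100+0.941900))/(1+1063/28077) = 8937/10000 ≈ 0.893700
step 4 [4y] zero: DF = P = 2151/2500 ≈ 0.860400
step 5 [5y] bond c/1=3/100: DF=(962677/1000000 − 3/100·(0.972100+0.941900+0.893700+0.860400))/(1+3/100) = 4139/5000 ≈ 0.827800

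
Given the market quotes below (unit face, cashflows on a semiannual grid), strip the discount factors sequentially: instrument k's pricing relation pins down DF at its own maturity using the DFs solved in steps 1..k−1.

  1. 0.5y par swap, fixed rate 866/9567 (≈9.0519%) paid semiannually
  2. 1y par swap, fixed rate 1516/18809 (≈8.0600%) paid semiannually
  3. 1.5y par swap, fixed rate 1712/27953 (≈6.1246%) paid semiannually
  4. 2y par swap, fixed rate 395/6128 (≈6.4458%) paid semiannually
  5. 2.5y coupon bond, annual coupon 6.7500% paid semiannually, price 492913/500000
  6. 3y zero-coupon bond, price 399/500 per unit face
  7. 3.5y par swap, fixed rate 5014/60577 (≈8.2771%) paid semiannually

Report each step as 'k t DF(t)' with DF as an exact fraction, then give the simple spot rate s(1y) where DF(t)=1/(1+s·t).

step 1 [0.5y] swap r/2=433/9567: DF=(1 − 433/9567·(0))/(1+433/9567) = 9567/10000 ≈ 0.956700
step 2 [1y] swap r/2=758/18809: DF=(1 − 758/18809·(0.956700))/(1+758/18809) = 4621/5000 ≈ 0.924200
step 3 [1.5y] swap r/2=856/27953: DF=(1 − 856/27953·(0.956700+0.924200))/(1+856/27953) = 1143/1250 ≈ 0.914400
step 4 [2y] swap r/2=395/12256: DF=(1 − 395/12256·(0.956700+0.924200+0.914400))/(1+395/12256) = 1763/2000 ≈ 0.881500
step 5 [2.5y] bond c/2=27/800: DF=(492913/500000 − 27/800·(0.956700+0.924200+0.914400+0.881500))/(1+27/800) = 521/625 ≈ 0.833600
step 6 [3y] zero: DF = P = 399/500 ≈ 0.798000
step 7 [3.5y] swap r/2=2507/60577: DF=(1 − 2507/60577·(0.956700+0.924200+0.914400+0.881500+0.833600+0.798000))/(1+2507/60577) = 7493/10000 ≈ 0.749300

1 1/2 9567/10000
2 1 4621/5000
3 3/2 1143/1250
4 2 1763/2000
5 5/2 521/625
6 3 399/500
7 7/2 7493/10000
s(1y) = (1/(4621/5000) − 1)/(1) = 379/4621 ≈ 8.2017%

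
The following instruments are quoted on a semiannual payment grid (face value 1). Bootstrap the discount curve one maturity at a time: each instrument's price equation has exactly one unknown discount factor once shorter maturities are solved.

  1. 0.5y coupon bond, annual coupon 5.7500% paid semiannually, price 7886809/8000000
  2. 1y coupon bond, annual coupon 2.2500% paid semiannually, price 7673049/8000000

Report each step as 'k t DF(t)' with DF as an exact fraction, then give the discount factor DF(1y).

1 1/2 9583/10000
2 1 4689/5000
DF(1y) = 4689/5000 ≈ 0.937800

step 1 [0.5y] bond c/2=23/800: DF=(7886809/8000000 − 23/800·(0))/(1+23/800) = 9583/10000 ≈ 0.958300
step 2 [1y] bond c/2=9/800: DF=(7673049/8000000 − 9/800·(0.958300))/(1+9/800) = 4689/5000 ≈ 0.937800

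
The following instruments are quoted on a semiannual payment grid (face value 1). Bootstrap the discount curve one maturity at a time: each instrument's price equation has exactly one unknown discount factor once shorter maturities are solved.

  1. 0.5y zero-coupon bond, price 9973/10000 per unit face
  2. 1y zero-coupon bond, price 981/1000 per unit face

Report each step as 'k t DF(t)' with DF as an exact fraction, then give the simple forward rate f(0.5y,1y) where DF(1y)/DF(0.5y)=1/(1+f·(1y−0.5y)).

1 1/2 9973/10000
2 1 981/1000
f(0.5y,1y) = ((9973/10000)/(981/1000) − 1)/(1/2) = 163/4905 ≈ 3.3231%

step 1 [0.5y] zero: DF = P = 9973/10000 ≈ 0.997300
step 2 [1y] zero: DF = P = 981/1000 ≈ 0.981000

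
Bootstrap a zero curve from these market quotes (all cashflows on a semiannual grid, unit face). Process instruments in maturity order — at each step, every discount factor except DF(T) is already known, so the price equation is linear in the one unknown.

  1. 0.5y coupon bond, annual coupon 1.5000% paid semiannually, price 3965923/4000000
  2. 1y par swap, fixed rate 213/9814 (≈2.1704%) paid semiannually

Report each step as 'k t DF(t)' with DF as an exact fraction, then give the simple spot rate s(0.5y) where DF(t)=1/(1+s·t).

1 1/2 9841/10000
2 1 9787/10000
s(0.5y) = (1/(9841/10000) − 1)/(1/2) = 318/9841 ≈ 3.2314%

step 1 [0.5y] bond c/2=3/400: DF=(3965923/4000000 − 3/400·(0))/(1+3/400) = 9841/10000 ≈ 0.984100
step 2 [1y] swap r/2=213/19628: DF=(1 − 213/19628·(0.984100))/(1+213/19628) = 9787/10000 ≈ 0.978700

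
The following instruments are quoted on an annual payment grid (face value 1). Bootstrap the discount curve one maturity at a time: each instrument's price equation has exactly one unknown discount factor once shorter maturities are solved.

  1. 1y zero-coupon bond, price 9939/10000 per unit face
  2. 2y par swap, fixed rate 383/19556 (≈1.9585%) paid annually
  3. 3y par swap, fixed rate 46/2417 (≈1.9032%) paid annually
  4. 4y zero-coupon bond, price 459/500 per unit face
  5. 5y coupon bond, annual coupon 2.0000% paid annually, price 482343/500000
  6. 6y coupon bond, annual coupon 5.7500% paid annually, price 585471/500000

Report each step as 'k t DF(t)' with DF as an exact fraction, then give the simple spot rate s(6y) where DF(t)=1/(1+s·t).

step 1 [1y] zero: DF = P = 9939/10000 ≈ 0.993900
step 2 [2y] swap r/1=383/19556: DF=(1 − 383/19556·(0.993900))/(1+383/19556) = 9617/10000 ≈ 0.961700
step 3 [3y] swap r/1=46/2417: DF=(1 − 46/2417·(0.993900+0.961700))/(1+46/2417) = 1181/1250 ≈ 0.944800
step 4 [4y] zero: DF = P = 459/500 ≈ 0.918000
step 5 [5y] bond c/1=1/50: DF=(482343/500000 − 1/50·(0.993900+0.961700+0.944800+0.918000))/(1+1/50) = 8709/10000 ≈ 0.870900
step 6 [6y] bond c/1=23/400: DF=(585471/500000 − 23/400·(0.993900+0.961700+0.944800+0.918000+0.870900))/(1+23/400) = 8523/10000 ≈ 0.852300

1 1 9939/10000
2 2 9617/10000
3 3 1181/1250
4 4 459/500
5 5 8709/10000
6 6 8523/10000
s(6y) = (1/(8523/10000) − 1)/(6) = 1477/51138 ≈ 2.8883%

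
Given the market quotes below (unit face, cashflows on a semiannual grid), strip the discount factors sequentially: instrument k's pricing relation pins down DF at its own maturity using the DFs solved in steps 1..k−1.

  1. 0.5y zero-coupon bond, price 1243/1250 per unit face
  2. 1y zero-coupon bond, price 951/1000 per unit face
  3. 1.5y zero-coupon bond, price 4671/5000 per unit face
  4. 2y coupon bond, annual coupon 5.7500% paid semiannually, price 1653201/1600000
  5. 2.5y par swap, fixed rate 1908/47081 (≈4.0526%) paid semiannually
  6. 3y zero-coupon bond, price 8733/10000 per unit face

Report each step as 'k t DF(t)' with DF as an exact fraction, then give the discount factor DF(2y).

step 1 [0.5y] zero: DF = P = 1243/1250 ≈ 0.994400
step 2 [1y] zero: DF = P = 951/1000 ≈ 0.951000
step 3 [1.5y] zero: DF = P = 4671/5000 ≈ 0.934200
step 4 [2y] bond c/2=23/800: DF=(1653201/1600000 − 23/800·(0.994400+0.951000+0.934200))/(1+23/800) = 9239/10000 ≈ 0.923900
step 5 [2.5y] swap r/2=954/47081: DF=(1 − 954/47081·(0.994400+0.951000+0.934200+0.923900))/(1+954/47081) = 4523/5000 ≈ 0.904600
step 6 [3y] zero: DF = P = 8733/10000 ≈ 0.873300

1 1/2 1243/1250
2 1 951/1000
3 3/2 4671/5000
4 2 9239/10000
5 5/2 4523/5000
6 3 8733/10000
DF(2y) = 9239/10000 ≈ 0.923900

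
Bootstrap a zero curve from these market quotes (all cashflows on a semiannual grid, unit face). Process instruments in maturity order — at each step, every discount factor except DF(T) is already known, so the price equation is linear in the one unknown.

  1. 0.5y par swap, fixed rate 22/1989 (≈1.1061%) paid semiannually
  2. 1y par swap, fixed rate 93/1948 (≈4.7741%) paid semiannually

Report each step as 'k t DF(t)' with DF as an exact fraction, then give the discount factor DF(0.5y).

1 1/2 1989/2000
2 1 1907/2000
DF(0.5y) = 1989/2000 ≈ 0.994500

step 1 [0.5y] swap r/2=11/1989: DF=(1 − 11/1989·(0))/(1+11/1989) = 1989/2000 ≈ 0.994500
step 2 [1y] swap r/2=93/3896: DF=(1 − 93/3896·(0.994500))/(1+93/3896) = 1907/2000 ≈ 0.953500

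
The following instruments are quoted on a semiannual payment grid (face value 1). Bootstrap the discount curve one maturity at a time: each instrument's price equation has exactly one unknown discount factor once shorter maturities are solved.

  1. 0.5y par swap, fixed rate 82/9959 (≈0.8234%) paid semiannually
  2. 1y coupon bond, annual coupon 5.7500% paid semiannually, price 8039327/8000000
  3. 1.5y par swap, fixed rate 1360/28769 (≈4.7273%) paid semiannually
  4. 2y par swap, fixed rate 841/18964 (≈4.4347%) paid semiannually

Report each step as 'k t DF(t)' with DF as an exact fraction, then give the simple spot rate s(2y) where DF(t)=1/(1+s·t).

1 1/2 9959/10000
2 1 949/1000
3 3/2 233/250
4 2 9159/10000
s(2y) = (1/(9159/10000) − 1)/(2) = 841/18318 ≈ 4.5911%

step 1 [0.5y] swap r/2=41/9959: DF=(1 − 41/9959·(0))/(1+41/9959) = 9959/10000 ≈ 0.995900
step 2 [1y] bond c/2=23/800: DF=(8039327/8000000 − 23/800·(0.995900))/(1+23/800) = 949/1000 ≈ 0.949000
step 3 [1.5y] swap r/2=680/28769: DF=(1 − 680/28769·(0.995900+0.949000))/(1+680/28769) = 233/250 ≈ 0.932000
step 4 [2y] swap r/2=841/37928: DF=(1 − 841/37928·(0.995900+0.949000+0.932000))/(1+841/37928) = 9159/10000 ≈ 0.915900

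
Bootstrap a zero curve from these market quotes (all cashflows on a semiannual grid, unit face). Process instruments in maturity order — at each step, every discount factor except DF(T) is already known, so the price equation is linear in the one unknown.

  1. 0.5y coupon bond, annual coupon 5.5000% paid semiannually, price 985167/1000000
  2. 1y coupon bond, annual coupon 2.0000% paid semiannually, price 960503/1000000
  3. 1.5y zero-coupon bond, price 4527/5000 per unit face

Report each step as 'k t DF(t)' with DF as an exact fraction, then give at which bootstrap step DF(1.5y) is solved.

1 1/2 2397/2500
2 1 1883/2000
3 3/2 4527/5000
DF(1.5y) is solved at step 3

step 1 [0.5y] bond c/2=11/400: DF=(985167/1000000 − 11/400·(0))/(1+11/400) = 2397/2500 ≈ 0.958800
step 2 [1y] bond c/2=1/100: DF=(960503/1000000 − 1/100·(0.958800))/(1+1/100) = 1883/2000 ≈ 0.941500
step 3 [1.5y] zero: DF = P = 4527/5000 ≈ 0.905400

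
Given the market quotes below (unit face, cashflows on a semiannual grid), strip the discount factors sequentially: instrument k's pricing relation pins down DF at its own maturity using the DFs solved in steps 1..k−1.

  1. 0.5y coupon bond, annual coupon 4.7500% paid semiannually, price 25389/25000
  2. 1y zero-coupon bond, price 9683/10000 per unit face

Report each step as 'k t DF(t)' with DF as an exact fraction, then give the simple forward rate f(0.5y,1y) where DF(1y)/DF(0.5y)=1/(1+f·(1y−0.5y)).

1 1/2 124/125
2 1 9683/10000
f(0.5y,1y) = ((124/125)/(9683/10000) − 1)/(1/2) = 474/9683 ≈ 4.8952%

step 1 [0.5y] bond c/2=19/800: DF=(25389/25000 − 19/800·(0))/(1+19/800) = 124/125 ≈ 0.992000
step 2 [1y] zero: DF = P = 9683/10000 ≈ 0.968300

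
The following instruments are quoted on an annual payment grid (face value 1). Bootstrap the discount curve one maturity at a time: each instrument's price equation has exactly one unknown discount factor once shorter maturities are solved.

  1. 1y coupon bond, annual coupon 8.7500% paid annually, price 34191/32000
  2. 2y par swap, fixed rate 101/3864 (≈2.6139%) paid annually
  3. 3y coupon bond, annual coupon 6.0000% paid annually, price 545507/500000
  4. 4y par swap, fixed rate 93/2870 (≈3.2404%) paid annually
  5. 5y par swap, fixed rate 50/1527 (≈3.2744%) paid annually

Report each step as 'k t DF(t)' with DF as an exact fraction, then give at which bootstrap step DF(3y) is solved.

step 1 [1y] bond c/1=7/80: DF=(34191/32000 − 7/80·(0))/(1+7/80) = 393/400 ≈ 0.982500
step 2 [2y] swap r/1=101/3864: DF=(1 − 101/3864·(0.982500))/(1+101/3864) = 1899/2000 ≈ 0.949500
step 3 [3y] bond c/1=3/50: DF=(545507/500000 − 3/50·(0.982500+0.949500))/(1+3/50) = 9199/10000 ≈ 0.919900
step 4 [4y] swap r/1=93/2870: DF=(1 − 93/2870·(0.982500+0.949500+0.919900))/(1+93/2870) = 8791/10000 ≈ 0.879100
step 5 [5y] swap r/1=50/1527: DF=(1 − 50/1527·(0.982500+0.949500+0.919900+0.879100))/(1+50/1527) = 17/20 ≈ 0.850000

1 1 393/400
2 2 1899/2000
3 3 9199/10000
4 4 8791/10000
5 5 17/20
DF(3y) is solved at step 3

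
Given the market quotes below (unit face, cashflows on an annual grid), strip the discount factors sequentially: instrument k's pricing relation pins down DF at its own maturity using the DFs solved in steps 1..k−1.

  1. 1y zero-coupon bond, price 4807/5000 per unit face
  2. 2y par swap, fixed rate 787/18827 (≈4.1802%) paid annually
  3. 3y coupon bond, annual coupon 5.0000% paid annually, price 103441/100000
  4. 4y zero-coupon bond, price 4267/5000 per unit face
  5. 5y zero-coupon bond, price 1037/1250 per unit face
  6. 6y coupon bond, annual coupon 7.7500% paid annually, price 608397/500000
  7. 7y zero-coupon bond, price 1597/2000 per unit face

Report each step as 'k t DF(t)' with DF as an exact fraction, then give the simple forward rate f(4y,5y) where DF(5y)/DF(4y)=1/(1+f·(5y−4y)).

1 1 4807/5000
2 2 9213/10000
3 3 1791/2000
4 4 4267/5000
5 5 1037/1250
6 6 2021/2500
7 7 1597/2000
f(4y,5y) = ((4267/5000)/(1037/1250) − 1)/(1) = 7/244 ≈ 2.8689%

step 1 [1y] zero: DF = P = 4807/5000 ≈ 0.961400
step 2 [2y] swap r/1=787/18827: DF=(1 − 787/18827·(0.961400))/(1+787/18827) = 9213/10000 ≈ 0.921300
step 3 [3y] bond c/1=1/20: DF=(103441/100000 − 1/20·(0.961400+0.921300))/(1+1/20) = 1791/2000 ≈ 0.895500
step 4 [4y] zero: DF = P = 4267/5000 ≈ 0.853400
step 5 [5y] zero: DF = P = 1037/1250 ≈ 0.829600
step 6 [6y] bond c/1=31/400: DF=(608397/500000 − 31/400·(0.961400+0.921300+0.895500+0.853400+0.829600))/(1+31/400) = 2021/2500 ≈ 0.808400
step 7 [7y] zero: DF = P = 1597/2000 ≈ 0.798500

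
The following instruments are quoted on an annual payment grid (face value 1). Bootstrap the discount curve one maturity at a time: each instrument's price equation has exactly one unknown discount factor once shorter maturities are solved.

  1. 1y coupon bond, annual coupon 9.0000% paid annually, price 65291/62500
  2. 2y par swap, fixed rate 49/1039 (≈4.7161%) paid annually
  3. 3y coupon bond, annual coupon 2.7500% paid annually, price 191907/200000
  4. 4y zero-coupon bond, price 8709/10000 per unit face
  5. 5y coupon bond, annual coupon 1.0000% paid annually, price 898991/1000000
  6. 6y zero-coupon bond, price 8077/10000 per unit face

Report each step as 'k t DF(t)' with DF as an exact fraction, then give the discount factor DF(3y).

1 1 599/625
2 2 4559/5000
3 3 4419/5000
4 4 8709/10000
5 5 4271/5000
6 6 8077/10000
DF(3y) = 4419/5000 ≈ 0.883800

step 1 [1y] bond c/1=9/100: DF=(65291/62500 − 9/100·(0))/(1+9/100) = 599/625 ≈ 0.958400
step 2 [2y] swap r/1=49/1039: DF=(1 − 49/1039·(0.958400))/(1+49/1039) = 4559/5000 ≈ 0.911800
step 3 [3y] bond c/1=11/400: DF=(191907/200000 − 11/400·(0.958400+0.911800))/(1+11/400) = 4419/5000 ≈ 0.883800
step 4 [4y] zero: DF = P = 8709/10000 ≈ 0.870900
step 5 [5y] bond c/1=1/100: DF=(898991/1000000 − 1/100·(0.958400+0.911800+0.883800+0.870900))/(1+1/100) = 4271/5000 ≈ 0.854200
step 6 [6y] zero: DF = P = 8077/10000 ≈ 0.807700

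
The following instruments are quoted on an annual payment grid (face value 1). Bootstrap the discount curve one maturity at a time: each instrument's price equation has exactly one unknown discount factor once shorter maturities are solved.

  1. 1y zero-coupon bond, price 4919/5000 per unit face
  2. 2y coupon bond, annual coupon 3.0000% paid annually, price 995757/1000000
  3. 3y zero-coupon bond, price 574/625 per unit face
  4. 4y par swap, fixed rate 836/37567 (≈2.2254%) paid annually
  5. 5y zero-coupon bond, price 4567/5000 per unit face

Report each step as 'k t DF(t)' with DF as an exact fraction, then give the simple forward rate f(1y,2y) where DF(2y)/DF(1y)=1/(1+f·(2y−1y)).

1 1 4919/5000
2 2 9381/10000
3 3 574/625
4 4 2291/2500
5 5 4567/5000
f(1y,2y) = ((4919/5000)/(9381/10000) − 1)/(1) = 457/9381 ≈ 4.8715%

step 1 [1y] zero: DF = P = 4919/5000 ≈ 0.983800
step 2 [2y] bond c/1=3/100: DF=(995757/1000000 − 3/100·(0.983800))/(1+3/100) = 9381/10000 ≈ 0.938100
step 3 [3y] zero: DF = P = 574/625 ≈ 0.918400
step 4 [4y] swap r/1=836/37567: DF=(1 − 836/37567·(0.983800+0.938100+0.918400))/(1+836/37567) = 2291/2500 ≈ 0.916400
step 5 [5y] zero: DF = P = 4567/5000 ≈ 0.913400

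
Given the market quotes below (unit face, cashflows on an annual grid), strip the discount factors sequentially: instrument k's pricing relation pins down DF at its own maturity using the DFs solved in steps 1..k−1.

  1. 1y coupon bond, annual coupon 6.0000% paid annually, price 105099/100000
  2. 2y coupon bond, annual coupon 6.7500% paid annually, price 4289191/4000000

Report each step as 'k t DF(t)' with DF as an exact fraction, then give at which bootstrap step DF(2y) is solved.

1 1 1983/2000
2 2 4709/5000
DF(2y) is solved at step 2

step 1 [1y] bond c/1=3/50: DF=(105099/100000 − 3/50·(0))/(1+3/50) = 1983/2000 ≈ 0.991500
step 2 [2y] bond c/1=27/400: DF=(4289191/4000000 − 27/400·(0.991500))/(1+27/400) = 4709/5000 ≈ 0.941800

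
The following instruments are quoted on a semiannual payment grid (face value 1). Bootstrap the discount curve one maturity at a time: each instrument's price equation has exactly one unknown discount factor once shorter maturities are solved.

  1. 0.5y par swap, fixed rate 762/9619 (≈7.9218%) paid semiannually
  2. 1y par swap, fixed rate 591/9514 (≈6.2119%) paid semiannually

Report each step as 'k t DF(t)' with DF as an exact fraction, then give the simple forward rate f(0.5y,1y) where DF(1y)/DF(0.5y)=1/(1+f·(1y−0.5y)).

1 1/2 9619/10000
2 1 9409/10000
f(0.5y,1y) = ((9619/10000)/(9409/10000) − 1)/(1/2) = 420/9409 ≈ 4.4638%

step 1 [0.5y] swap r/2=381/9619: DF=(1 − 381/9619·(0))/(1+381/9619) = 9619/10000 ≈ 0.961900
step 2 [1y] swap r/2=591/19028: DF=(1 − 591/19028·(0.961900))/(1+591/19028) = 9409/10000 ≈ 0.940900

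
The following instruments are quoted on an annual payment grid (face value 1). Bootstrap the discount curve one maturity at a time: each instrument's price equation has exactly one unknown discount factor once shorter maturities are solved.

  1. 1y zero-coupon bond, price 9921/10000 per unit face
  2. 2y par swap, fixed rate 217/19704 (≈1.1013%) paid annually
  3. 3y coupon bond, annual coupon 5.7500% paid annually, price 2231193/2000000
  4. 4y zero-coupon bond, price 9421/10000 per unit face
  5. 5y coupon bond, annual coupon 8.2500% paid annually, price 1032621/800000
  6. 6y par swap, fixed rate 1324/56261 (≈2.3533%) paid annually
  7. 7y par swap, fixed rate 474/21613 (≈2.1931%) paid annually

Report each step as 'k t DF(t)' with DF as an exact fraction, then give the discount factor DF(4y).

1 1 9921/10000
2 2 9783/10000
3 3 4739/5000
4 4 9421/10000
5 5 4491/5000
6 6 2169/2500
7 7 4289/5000
DF(4y) = 9421/10000 ≈ 0.942100

step 1 [1y] zero: DF = P = 9921/10000 ≈ 0.992100
step 2 [2y] swap r/1=217/19704: DF=(1 − 217/19704·(0.992100))/(1+217/19704) = 9783/10000 ≈ 0.978300
step 3 [3y] bond c/1=23/400: DF=(2231193/2000000 − 23/400·(0.992100+0.978300))/(1+23/400) = 4739/5000 ≈ 0.947800
step 4 [4y] zero: DF = P = 9421/10000 ≈ 0.942100
step 5 [5y] bond c/1=33/400: DF=(1032621/800000 − 33/400·(0.992100+0.978300+0.947800+0.942100))/(1+33/400) = 4491/5000 ≈ 0.898200
step 6 [6y] swap r/1=1324/56261: DF=(1 − 1324/56261·(0.992100+0.978300+0.947800+0.942100+0.898200))/(1+1324/56261) = 2169/2500 ≈ 0.867600
step 7 [7y] swap r/1=474/21613: DF=(1 − 474/21613·(0.992100+0.978300+0.947800+0.942100+0.898200+0.867600))/(1+474/21613) = 4289/5000 ≈ 0.857800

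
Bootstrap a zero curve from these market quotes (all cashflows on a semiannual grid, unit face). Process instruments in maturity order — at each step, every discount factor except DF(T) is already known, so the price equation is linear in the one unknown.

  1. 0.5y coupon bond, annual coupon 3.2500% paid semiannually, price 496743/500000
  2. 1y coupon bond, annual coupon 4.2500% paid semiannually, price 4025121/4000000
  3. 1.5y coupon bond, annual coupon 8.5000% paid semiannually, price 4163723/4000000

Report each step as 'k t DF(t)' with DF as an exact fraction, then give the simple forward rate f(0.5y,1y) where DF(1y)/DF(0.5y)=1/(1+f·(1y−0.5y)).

1 1/2 611/625
2 1 193/200
3 3/2 9193/10000
f(0.5y,1y) = ((611/625)/(193/200) − 1)/(1/2) = 126/4825 ≈ 2.6114%

step 1 [0.5y] bond c/2=13/800: DF=(496743/500000 − 13/800·(0))/(1+13/800) = 611/625 ≈ 0.977600
step 2 [1y] bond c/2=17/800: DF=(4025121/4000000 − 17/800·(0.977600))/(1+17/800) = 193/200 ≈ 0.965000
step 3 [1.5y] bond c/2=17/400: DF=(4163723/4000000 − 17/400·(0.977600+0.965000))/(1+17/400) = 9193/10000 ≈ 0.919300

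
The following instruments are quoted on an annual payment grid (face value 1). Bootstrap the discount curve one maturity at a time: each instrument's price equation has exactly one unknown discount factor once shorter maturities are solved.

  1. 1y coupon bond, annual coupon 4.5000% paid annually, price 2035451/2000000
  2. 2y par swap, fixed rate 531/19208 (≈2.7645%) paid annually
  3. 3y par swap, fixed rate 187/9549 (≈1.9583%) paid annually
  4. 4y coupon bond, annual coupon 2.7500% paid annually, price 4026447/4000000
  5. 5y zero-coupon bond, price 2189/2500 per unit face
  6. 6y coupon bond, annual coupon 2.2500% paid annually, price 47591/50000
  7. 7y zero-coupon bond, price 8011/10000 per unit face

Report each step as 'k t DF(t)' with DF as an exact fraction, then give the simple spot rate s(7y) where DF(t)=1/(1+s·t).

1 1 9739/10000
2 2 9469/10000
3 3 9439/10000
4 4 903/1000
5 5 2189/2500
6 6 8287/10000
7 7 8011/10000
s(7y) = (1/(8011/10000) − 1)/(7) = 1989/56077 ≈ 3.5469%

step 1 [1y] bond c/1=9/200: DF=(2035451/2000000 − 9/200·(0))/(1+9/200) = 9739/10000 ≈ 0.973900
step 2 [2y] swap r/1=531/19208: DF=(1 − 531/19208·(0.973900))/(1+531/19208) = 9469/10000 ≈ 0.946900
step 3 [3y] swap r/1=187/9549: DF=(1 − 187/9549·(0.973900+0.946900))/(1+187/9549) = 9439/10000 ≈ 0.943900
step 4 [4y] bond c/1=11/400: DF=(4026447/4000000 − 11/400·(0.973900+0.946900+0.943900))/(1+11/400) = 903/1000 ≈ 0.903000
step 5 [5y] zero: DF = P = 2189/2500 ≈ 0.875600
step 6 [6y] bond c/1=9/400: DF=(47591/50000 − 9/400·(0.973900+0.946900+0.943900+0.903000+0.875600))/(1+9/400) = 8287/10000 ≈ 0.828700
step 7 [7y] zero: DF = P = 8011/10000 ≈ 0.801100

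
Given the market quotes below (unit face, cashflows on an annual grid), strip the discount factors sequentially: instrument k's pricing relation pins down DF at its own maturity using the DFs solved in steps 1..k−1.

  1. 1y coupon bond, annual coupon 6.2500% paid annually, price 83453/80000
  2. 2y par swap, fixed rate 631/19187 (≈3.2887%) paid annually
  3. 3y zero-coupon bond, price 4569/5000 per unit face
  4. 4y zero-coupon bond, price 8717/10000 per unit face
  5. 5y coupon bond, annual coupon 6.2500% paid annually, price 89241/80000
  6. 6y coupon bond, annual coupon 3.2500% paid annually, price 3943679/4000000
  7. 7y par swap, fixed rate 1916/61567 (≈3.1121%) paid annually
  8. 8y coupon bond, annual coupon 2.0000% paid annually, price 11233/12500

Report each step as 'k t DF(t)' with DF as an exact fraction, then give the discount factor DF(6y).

1 1 4909/5000
2 2 9369/10000
3 3 4569/5000
4 4 8717/10000
5 5 104/125
6 6 8121/10000
7 7 2021/2500
8 8 7603/10000
DF(6y) = 8121/10000 ≈ 0.812100

step 1 [1y] bond c/1=1/16: DF=(83453/80000 − 1/16·(0))/(1+1/16) = 4909/5000 ≈ 0.981800
step 2 [2y] swap r/1=631/19187: DF=(1 − 631/19187·(0.981800))/(1+631/19187) = 9369/10000 ≈ 0.936900
step 3 [3y] zero: DF = P = 4569/5000 ≈ 0.913800
step 4 [4y] zero: DF = P = 8717/10000 ≈ 0.871700
step 5 [5y] bond c/1=1/16: DF=(89241/80000 − 1/16·(0.981800+0.936900+0.913800+0.871700))/(1+1/16) = 104/125 ≈ 0.832000
step 6 [6y] bond c/1=13/400: DF=(3943679/4000000 − 13/400·(0.981800+0.936900+0.913800+0.871700+0.832000))/(1+13/400) = 8121/10000 ≈ 0.812100
step 7 [7y] swap r/1=1916/61567: DF=(1 − 1916/61567·(0.981800+0.936900+0.913800+0.871700+0.832000+0.812100))/(1+1916/61567) = 2021/2500 ≈ 0.808400
step 8 [8y] bond c/1=1/50: DF=(11233/12500 − 1/50·(0.981800+0.936900+0.913800+0.871700+0.832000+0.812100+0.808400))/(1+1/50) = 7603/10000 ≈ 0.760300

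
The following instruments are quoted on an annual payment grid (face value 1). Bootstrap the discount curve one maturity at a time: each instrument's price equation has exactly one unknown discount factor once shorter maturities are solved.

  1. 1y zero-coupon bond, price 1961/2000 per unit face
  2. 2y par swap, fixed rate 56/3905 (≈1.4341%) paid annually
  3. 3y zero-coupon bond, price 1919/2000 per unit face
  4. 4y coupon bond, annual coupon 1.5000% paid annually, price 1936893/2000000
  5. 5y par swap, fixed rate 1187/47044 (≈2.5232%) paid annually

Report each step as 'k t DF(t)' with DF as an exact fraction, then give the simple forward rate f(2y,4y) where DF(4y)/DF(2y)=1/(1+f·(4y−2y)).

step 1 [1y] zero: DF = P = 1961/2000 ≈ 0.980500
step 2 [2y] swap r/1=56/3905: DF=(1 − 56/3905·(0.980500))/(1+56/3905) = 243/250 ≈ 0.972000
step 3 [3y] zero: DF = P = 1919/2000 ≈ 0.959500
step 4 [4y] bond c/1=3/200: DF=(1936893/2000000 − 3/200·(0.980500+0.972000+0.959500))/(1+3/200) = 9111/10000 ≈ 0.911100
step 5 [5y] swap r/1=1187/47044: DF=(1 − 1187/47044·(0.980500+0.972000+0.959500+0.911100))/(1+1187/47044) = 8813/10000 ≈ 0.881300

1 1 1961/2000
2 2 243/250
3 3 1919/2000
4 4 9111/10000
5 5 8813/10000
f(2y,4y) = ((243/250)/(9111/10000) − 1)/(2) = 203/6074 ≈ 3.3421%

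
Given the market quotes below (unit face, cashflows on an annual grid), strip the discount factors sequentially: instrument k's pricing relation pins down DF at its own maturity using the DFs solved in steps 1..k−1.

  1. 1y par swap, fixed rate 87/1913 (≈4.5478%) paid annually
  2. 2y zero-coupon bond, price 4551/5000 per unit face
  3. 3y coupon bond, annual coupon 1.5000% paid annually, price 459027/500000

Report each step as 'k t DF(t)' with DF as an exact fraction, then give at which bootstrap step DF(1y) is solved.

step 1 [1y] swap r/1=87/1913: DF=(1 − 87/1913·(0))/(1+87/1913) = 1913/2000 ≈ 0.956500
step 2 [2y] zero: DF = P = 4551/5000 ≈ 0.910200
step 3 [3y] bond c/1=3/200: DF=(459027/500000 − 3/200·(0.956500+0.910200))/(1+3/200) = 8769/10000 ≈ 0.876900

1 1 1913/2000
2 2 4551/5000
3 3 8769/10000
DF(1y) is solved at step 1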